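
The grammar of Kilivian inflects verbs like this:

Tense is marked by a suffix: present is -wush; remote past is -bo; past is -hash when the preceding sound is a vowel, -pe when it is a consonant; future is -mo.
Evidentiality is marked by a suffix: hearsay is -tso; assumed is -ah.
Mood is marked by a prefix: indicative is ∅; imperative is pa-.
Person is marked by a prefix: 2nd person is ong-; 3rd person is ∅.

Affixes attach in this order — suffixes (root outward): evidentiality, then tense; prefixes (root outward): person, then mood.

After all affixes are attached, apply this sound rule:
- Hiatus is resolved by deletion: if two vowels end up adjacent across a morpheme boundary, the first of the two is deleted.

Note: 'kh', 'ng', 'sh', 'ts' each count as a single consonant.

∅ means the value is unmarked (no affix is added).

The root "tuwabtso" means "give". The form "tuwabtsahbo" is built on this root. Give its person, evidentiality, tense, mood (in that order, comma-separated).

3rd person, assumed, remote past, indicative

Segment: tuwabtso-ah-bo.
person: ∅ → 3rd person.
evidentiality: -ah → assumed.
tense: -bo → remote past.
mood: ∅ → indicative.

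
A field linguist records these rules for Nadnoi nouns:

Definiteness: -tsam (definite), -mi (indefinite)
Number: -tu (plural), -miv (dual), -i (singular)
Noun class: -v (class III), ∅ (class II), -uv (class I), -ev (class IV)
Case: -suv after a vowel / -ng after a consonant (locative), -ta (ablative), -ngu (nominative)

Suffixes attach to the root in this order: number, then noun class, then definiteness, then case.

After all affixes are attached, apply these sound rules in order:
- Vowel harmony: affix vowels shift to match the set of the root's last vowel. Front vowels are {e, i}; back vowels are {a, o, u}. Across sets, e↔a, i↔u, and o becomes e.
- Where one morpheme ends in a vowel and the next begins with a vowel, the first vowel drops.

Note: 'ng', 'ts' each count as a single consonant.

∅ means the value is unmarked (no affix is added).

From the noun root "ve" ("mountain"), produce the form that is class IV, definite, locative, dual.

Attach number dual -miv → vemiv.
Attach noun class class IV -ev → vemivev.
Attach definiteness definite -tsam → vemivevtsam.
Attach case locative -ng (after consonant 'm') → vemivevtsamng.
Apply vowel harmony: vemivevtsamng → vemivevtsemng.
Vowel deletion: no change.

vemivevtsemng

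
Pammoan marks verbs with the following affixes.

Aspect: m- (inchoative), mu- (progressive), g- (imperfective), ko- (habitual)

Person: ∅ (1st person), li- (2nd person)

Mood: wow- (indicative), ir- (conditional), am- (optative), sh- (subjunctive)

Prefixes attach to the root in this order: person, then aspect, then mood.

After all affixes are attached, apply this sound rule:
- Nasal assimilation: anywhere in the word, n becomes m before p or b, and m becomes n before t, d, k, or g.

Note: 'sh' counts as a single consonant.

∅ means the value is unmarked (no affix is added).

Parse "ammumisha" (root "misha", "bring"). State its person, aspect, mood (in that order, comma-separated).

1st person, progressive, optative

Segment: am-mu-misha.
person: ∅ → 1st person.
aspect: mu- → progressive.
mood: am- → optative.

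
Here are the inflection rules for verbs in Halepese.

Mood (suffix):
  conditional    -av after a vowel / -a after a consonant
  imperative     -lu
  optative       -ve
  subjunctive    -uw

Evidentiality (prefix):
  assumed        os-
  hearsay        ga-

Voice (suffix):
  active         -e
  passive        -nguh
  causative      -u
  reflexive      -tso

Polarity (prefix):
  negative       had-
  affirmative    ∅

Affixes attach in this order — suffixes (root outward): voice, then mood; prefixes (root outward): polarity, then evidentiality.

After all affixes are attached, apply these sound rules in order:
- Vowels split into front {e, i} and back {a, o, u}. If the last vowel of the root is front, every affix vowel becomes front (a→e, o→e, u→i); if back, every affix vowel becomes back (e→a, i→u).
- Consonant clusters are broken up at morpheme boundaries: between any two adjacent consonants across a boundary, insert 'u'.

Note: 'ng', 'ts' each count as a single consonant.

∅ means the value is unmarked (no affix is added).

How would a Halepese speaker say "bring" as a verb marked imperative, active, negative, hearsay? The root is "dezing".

gehedudezingeli

Attach voice active -e → dezinge.
Attach polarity negative had- → haddezinge.
Attach evidentiality hearsay ga- → gahaddezinge.
Attach mood imperative -lu → gahaddezingelu.
Apply vowel harmony: gahaddezingelu → geheddezingeli.
Apply epenthesis: geheddezingeli → gehedudezingeli.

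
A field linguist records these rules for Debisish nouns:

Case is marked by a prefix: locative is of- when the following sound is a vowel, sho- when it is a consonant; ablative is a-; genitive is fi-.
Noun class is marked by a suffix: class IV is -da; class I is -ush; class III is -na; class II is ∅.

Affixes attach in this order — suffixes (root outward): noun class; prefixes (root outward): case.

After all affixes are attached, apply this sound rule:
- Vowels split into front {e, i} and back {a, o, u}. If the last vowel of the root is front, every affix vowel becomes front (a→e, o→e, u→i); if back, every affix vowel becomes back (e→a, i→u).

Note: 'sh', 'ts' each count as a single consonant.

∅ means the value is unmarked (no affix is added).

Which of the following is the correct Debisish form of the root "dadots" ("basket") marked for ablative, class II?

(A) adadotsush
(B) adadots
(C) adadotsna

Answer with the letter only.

B

noun class = class II: zero marking, form stays dadots.
Attach case ablative a- → adadots.
Vowel harmony: no change.
So the correct form is adadots, option (B).
(A) adadotsush is wrong: it uses class I instead of class II for noun class.
(C) adadotsna is wrong: it uses class III instead of class II for noun class.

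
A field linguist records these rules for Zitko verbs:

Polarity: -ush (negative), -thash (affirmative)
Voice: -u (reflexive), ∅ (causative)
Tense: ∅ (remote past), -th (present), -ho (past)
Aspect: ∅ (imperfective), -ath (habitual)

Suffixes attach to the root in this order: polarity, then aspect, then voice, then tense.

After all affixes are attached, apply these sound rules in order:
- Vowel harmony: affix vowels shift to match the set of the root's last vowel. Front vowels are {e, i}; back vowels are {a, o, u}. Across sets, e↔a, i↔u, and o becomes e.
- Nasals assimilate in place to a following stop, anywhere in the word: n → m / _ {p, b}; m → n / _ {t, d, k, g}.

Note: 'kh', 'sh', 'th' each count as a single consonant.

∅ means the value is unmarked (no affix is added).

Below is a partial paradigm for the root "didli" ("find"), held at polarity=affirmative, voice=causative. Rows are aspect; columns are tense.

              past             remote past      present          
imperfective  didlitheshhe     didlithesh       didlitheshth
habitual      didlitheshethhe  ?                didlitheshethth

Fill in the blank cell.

Attach polarity affirmative -thash → didlithash.
Attach aspect habitual -ath → didlithashath.
voice = causative: zero marking, form stays didlithashath.
tense = remote past: zero marking, form stays didlithashath.
Apply vowel harmony: didlithashath → didlithesheth.
Nasal assimilation: no change.

didlithesheth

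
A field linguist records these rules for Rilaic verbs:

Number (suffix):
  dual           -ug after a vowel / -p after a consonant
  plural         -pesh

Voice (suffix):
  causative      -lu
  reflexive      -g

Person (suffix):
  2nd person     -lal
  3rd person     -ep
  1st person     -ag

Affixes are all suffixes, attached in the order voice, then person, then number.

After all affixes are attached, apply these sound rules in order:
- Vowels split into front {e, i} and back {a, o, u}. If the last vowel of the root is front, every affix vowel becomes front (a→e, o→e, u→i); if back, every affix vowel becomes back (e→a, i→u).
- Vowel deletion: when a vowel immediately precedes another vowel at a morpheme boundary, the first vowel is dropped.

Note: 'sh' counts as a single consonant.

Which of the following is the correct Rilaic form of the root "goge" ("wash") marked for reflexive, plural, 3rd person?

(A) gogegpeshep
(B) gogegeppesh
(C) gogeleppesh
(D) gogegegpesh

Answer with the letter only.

B

Attach voice reflexive -g → gogeg.
Attach person 3rd person -ep → gogegep.
Attach number plural -pesh → gogegeppesh.
Vowel harmony: no change.
Vowel deletion: no change.
So the correct form is gogegeppesh, option (B).
(A) gogegpeshep is wrong: it has the affixes in the wrong order.
(C) gogeleppesh is wrong: it uses causative instead of reflexive for voice.
(D) gogegegpesh is wrong: it uses 1st person instead of 3rd person for person.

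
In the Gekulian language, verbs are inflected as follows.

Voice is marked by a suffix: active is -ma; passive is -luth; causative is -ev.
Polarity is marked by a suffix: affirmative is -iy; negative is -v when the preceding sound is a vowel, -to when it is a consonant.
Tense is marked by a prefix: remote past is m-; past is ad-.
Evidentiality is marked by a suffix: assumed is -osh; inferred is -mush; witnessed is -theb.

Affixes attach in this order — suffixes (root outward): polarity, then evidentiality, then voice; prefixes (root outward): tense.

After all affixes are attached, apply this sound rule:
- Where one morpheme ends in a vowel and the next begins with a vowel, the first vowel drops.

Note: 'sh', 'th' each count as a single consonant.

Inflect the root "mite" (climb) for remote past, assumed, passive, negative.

Attach polarity negative -v (after vowel 'e') → mitev.
Attach evidentiality assumed -osh → mitevosh.
Attach voice passive -luth → mitevoshluth.
Attach tense remote past m- → mmitevoshluth.
Vowel deletion: no change.

mmitevoshluth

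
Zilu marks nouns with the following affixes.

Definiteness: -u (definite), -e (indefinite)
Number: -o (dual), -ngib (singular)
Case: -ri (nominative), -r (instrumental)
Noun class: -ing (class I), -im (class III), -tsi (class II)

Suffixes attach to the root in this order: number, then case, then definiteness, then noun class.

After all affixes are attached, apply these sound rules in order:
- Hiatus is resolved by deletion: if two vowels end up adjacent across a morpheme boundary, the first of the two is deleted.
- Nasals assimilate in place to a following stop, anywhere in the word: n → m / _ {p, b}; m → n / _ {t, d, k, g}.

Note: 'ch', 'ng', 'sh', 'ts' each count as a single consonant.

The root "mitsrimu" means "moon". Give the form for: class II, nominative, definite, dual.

mitsrimorutsi

Attach number dual -o → mitsrimuo.
Attach case nominative -ri → mitsrimuori.
Attach definiteness definite -u → mitsrimuoriu.
Attach noun class class II -tsi → mitsrimuoriutsi.
Apply vowel deletion: mitsrimuoriutsi → mitsrimorutsi.
Nasal assimilation: no change.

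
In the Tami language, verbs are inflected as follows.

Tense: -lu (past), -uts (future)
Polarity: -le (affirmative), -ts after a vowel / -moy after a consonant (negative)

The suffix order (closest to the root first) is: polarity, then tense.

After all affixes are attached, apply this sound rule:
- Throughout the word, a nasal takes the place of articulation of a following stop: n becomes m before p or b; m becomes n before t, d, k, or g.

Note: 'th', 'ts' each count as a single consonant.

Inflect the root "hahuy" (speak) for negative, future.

hahuymoyuts

Attach polarity negative -moy (after consonant 'y') → hahuymoy.
Attach tense future -uts → hahuymoyuts.
Nasal assimilation: no change.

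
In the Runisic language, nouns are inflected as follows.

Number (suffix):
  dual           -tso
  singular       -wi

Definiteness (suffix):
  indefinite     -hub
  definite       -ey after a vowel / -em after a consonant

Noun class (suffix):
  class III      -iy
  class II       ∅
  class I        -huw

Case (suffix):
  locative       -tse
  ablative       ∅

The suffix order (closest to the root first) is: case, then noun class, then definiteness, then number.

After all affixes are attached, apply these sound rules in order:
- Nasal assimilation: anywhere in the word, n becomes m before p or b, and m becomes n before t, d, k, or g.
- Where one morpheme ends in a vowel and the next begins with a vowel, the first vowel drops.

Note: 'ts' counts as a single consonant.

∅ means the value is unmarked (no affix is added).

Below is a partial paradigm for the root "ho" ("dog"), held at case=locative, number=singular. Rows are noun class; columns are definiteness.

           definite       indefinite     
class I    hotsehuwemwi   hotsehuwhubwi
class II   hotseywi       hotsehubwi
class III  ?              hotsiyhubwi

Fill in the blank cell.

hotsiyemwi

Attach case locative -tse → hotse.
Attach noun class class III -iy → hotseiy.
Attach definiteness definite -em (after consonant 'y') → hotseiyem.
Attach number singular -wi → hotseiyemwi.
Nasal assimilation: no change.
Apply vowel deletion: hotseiyemwi → hotsiyemwi.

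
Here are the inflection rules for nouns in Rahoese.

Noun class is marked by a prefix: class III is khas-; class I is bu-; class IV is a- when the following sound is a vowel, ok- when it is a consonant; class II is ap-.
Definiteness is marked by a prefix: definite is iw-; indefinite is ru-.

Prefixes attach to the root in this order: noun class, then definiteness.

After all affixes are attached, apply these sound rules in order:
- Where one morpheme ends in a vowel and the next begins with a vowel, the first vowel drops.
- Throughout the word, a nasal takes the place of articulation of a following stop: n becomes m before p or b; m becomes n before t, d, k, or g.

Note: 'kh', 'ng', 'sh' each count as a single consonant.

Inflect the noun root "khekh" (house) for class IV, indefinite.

rokkhekh

Attach noun class class IV ok- (before consonant 'kh') → okkhekh.
Attach definiteness indefinite ru- → ruokkhekh.
Apply vowel deletion: ruokkhekh → rokkhekh.
Nasal assimilation: no change.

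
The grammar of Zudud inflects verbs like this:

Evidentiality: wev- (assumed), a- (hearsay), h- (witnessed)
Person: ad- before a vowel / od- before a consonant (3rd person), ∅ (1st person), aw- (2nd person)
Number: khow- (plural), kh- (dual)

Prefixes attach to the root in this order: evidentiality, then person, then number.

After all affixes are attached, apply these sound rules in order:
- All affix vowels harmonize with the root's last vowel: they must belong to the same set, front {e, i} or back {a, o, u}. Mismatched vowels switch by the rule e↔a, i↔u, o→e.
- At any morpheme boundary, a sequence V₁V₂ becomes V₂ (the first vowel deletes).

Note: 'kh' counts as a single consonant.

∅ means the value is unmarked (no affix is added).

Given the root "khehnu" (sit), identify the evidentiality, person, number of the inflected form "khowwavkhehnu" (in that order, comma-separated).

assumed, 1st person, plural

Segment: khow-wev-khehnu.
evidentiality: wev- → assumed.
person: ∅ → 1st person.
number: khow- → plural.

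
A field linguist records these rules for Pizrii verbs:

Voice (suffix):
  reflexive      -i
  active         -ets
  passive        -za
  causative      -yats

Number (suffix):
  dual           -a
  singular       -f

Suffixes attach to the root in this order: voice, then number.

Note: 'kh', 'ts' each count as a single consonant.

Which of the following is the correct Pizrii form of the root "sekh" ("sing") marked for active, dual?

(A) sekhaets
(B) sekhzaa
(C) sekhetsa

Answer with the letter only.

C

Attach voice active -ets → sekhets.
Attach number dual -a → sekhetsa.
So the correct form is sekhetsa, option (C).
(B) sekhzaa is wrong: it uses passive instead of active for voice.
(A) sekhaets is wrong: it has the affixes in the wrong order.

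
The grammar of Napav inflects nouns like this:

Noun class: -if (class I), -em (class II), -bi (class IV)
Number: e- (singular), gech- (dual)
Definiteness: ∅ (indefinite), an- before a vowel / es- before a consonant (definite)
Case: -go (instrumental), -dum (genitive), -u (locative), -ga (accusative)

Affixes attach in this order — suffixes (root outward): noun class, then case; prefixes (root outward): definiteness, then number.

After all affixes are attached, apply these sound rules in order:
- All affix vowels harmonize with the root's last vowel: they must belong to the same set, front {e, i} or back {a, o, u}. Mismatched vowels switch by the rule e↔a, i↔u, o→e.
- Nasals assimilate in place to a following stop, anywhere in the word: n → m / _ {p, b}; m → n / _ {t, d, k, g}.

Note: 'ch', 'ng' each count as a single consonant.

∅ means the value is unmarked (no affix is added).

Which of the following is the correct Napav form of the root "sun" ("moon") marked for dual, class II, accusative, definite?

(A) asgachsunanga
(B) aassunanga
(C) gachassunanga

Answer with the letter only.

C

Attach noun class class II -em → sunem.
Attach case accusative -ga → sunemga.
Attach definiteness definite es- (before consonant 's') → essunemga.
Attach number dual gech- → gechessunemga.
Apply vowel harmony: gechessunemga → gachassunamga.
Apply nasal assimilation: gachassunamga → gachassunanga.
So the correct form is gachassunanga, option (C).
(A) asgachsunanga is wrong: it has the affixes in the wrong order.
(B) aassunanga is wrong: it uses singular instead of dual for number.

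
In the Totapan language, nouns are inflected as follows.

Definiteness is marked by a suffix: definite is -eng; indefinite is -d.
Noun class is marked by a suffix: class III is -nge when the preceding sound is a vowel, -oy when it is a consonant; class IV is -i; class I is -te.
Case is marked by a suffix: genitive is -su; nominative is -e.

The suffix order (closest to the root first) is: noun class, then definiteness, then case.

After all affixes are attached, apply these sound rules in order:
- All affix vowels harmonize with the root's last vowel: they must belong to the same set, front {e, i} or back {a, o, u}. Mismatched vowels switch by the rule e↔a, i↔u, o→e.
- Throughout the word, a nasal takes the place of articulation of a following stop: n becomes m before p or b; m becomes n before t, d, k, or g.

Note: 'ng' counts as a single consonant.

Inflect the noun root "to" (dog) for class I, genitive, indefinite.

totadsu

Attach noun class class I -te → tote.
Attach definiteness indefinite -d → toted.
Attach case genitive -su → totedsu.
Apply vowel harmony: totedsu → totadsu.
Nasal assimilation: no change.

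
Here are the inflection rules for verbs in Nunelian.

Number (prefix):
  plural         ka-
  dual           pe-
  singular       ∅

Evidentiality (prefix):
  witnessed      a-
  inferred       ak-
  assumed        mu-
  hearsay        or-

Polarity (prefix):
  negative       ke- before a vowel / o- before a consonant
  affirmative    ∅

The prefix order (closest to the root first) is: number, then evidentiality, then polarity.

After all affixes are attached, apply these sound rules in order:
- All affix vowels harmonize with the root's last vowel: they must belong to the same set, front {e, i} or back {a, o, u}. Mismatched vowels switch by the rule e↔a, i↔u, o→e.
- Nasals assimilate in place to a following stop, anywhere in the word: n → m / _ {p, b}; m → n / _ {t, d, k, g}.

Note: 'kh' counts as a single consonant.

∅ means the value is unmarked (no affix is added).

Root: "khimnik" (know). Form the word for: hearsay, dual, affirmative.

erpekhimnik

Attach number dual pe- → pekhimnik.
Attach evidentiality hearsay or- → orpekhimnik.
polarity = affirmative: zero marking, form stays orpekhimnik.
Apply vowel harmony: orpekhimnik → erpekhimnik.
Nasal assimilation: no change.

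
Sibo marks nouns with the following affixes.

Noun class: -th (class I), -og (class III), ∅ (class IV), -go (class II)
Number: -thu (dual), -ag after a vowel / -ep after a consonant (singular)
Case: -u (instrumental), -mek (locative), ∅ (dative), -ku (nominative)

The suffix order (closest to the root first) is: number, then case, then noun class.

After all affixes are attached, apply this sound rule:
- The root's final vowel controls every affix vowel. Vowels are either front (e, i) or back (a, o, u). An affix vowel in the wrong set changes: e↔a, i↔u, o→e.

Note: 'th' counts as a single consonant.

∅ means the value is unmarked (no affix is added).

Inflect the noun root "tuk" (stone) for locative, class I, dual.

tukthumakth

Attach number dual -thu → tukthu.
Attach case locative -mek → tukthumek.
Attach noun class class I -th → tukthumekth.
Apply vowel harmony: tukthumekth → tukthumakth.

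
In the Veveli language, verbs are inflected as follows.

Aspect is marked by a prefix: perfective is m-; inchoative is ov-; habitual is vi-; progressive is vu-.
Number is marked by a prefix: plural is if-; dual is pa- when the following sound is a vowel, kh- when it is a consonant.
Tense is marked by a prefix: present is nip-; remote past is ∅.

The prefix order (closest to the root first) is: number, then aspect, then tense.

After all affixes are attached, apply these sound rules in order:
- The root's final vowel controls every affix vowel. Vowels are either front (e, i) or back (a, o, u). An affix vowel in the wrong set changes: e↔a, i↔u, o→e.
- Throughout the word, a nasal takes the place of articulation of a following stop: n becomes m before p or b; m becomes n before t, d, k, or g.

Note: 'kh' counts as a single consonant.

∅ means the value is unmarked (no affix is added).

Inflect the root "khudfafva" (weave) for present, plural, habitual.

Attach number plural if- → ifkhudfafva.
Attach aspect habitual vi- → viifkhudfafva.
Attach tense present nip- → nipviifkhudfafva.
Apply vowel harmony: nipviifkhudfafva → nupvuufkhudfafva.
Nasal assimilation: no change.

nupvuufkhudfafva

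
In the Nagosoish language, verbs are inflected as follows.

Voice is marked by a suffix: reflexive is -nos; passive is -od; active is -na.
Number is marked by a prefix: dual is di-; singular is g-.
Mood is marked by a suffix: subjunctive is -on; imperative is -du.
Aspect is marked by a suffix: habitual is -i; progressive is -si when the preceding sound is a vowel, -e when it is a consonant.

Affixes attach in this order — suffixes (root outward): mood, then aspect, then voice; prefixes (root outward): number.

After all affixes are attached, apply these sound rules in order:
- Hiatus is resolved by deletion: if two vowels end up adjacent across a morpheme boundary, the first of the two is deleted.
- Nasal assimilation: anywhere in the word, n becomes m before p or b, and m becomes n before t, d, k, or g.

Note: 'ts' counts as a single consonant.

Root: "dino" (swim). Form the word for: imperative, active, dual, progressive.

Attach mood imperative -du → dinodu.
Attach aspect progressive -si (after vowel 'u') → dinodusi.
Attach voice active -na → dinodusina.
Attach number dual di- → didinodusina.
Vowel deletion: no change.
Nasal assimilation: no change.

didinodusina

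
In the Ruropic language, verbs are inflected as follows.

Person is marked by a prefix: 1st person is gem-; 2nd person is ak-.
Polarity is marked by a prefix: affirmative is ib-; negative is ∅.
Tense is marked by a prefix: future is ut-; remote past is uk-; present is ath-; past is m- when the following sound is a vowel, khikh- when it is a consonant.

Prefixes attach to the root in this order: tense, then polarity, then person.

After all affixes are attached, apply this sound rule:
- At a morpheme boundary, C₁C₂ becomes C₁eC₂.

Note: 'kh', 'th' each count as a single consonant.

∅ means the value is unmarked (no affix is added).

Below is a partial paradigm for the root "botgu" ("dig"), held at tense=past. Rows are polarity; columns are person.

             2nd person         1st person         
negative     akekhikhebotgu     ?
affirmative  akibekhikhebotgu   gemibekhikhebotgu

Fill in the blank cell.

gemekhikhebotgu

Attach tense past khikh- (before consonant 'b') → khikhbotgu.
polarity = negative: zero marking, form stays khikhbotgu.
Attach person 1st person gem- → gemkhikhbotgu.
Apply epenthesis: gemkhikhbotgu → gemekhikhebotgu.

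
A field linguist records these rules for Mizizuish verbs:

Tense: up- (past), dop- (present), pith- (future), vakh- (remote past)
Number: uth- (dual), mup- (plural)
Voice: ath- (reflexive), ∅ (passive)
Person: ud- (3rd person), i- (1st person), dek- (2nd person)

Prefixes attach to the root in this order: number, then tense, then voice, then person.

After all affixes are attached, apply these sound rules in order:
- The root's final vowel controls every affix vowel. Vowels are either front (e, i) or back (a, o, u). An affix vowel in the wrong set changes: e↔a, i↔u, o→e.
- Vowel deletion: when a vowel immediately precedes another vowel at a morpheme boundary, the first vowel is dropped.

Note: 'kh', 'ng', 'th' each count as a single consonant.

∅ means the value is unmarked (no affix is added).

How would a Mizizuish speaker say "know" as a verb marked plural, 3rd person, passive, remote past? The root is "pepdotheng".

idvekhmippepdotheng

Attach number plural mup- → muppepdotheng.
Attach tense remote past vakh- → vakhmuppepdotheng.
voice = passive: zero marking, form stays vakhmuppepdotheng.
Attach person 3rd person ud- → udvakhmuppepdotheng.
Apply vowel harmony: udvakhmuppepdotheng → idvekhmippepdotheng.
Vowel deletion: no change.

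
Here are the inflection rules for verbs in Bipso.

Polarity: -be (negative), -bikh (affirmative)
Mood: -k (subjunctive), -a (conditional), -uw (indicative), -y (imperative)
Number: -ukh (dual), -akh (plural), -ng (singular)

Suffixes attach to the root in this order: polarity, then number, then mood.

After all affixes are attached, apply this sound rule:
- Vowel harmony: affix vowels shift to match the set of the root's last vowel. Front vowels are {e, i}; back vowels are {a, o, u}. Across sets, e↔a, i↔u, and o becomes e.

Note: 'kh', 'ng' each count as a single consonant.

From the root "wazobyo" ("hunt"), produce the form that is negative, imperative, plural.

Attach polarity negative -be → wazobyobe.
Attach number plural -akh → wazobyobeakh.
Attach mood imperative -y → wazobyobeakhy.
Apply vowel harmony: wazobyobeakhy → wazobyobaakhy.

wazobyobaakhy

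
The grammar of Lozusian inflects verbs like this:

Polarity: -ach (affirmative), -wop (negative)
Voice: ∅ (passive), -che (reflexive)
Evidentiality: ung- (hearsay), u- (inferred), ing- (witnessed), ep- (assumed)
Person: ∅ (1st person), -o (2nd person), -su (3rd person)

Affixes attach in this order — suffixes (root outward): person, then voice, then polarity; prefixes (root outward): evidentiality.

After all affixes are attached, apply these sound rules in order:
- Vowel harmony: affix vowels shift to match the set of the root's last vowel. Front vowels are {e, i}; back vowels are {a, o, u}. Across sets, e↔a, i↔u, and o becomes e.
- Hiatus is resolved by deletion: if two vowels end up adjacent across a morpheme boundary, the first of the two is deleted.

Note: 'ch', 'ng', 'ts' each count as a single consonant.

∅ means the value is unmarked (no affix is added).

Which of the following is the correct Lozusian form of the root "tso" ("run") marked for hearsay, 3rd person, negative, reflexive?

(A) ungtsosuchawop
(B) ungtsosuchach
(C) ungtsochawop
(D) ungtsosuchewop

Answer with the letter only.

A

Attach person 3rd person -su → tsosu.
Attach voice reflexive -che → tsosuche.
Attach polarity negative -wop → tsosuchewop.
Attach evidentiality hearsay ung- → ungtsosuchewop.
Apply vowel harmony: ungtsosuchewop → ungtsosuchawop.
Vowel deletion: no change.
So the correct form is ungtsosuchawop, option (A).
(B) ungtsosuchach is wrong: it uses affirmative instead of negative for polarity.
(D) ungtsosuchewop is wrong: it fails to apply the sound rule(s).
(C) ungtsochawop is wrong: it uses 1st person instead of 3rd person for person.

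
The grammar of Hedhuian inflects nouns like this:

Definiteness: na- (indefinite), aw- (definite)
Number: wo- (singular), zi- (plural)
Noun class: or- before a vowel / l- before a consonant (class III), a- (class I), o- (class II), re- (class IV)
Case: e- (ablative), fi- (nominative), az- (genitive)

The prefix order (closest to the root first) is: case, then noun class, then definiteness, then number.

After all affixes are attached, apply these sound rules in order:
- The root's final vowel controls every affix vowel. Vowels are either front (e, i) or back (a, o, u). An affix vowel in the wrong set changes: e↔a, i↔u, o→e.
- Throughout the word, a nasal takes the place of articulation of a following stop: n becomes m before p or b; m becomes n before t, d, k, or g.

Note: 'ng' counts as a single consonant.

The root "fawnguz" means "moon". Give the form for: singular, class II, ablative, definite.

woawoafawnguz

Attach case ablative e- → efawnguz.
Attach noun class class II o- → oefawnguz.
Attach definiteness definite aw- → awoefawnguz.
Attach number singular wo- → woawoefawnguz.
Apply vowel harmony: woawoefawnguz → woawoafawnguz.
Nasal assimilation: no change.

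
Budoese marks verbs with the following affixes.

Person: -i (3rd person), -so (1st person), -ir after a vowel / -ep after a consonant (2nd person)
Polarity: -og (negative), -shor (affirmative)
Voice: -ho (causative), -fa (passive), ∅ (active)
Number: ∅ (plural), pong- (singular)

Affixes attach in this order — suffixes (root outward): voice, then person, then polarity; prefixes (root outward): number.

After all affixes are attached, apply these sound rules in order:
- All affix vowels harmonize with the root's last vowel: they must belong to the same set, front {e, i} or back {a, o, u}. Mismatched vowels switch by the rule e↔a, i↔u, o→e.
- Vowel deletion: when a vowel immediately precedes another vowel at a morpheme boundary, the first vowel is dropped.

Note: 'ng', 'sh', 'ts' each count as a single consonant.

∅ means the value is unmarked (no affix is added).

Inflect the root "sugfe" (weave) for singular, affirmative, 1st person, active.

Attach number singular pong- → pongsugfe.
voice = active: zero marking, form stays pongsugfe.
Attach person 1st person -so → pongsugfeso.
Attach polarity affirmative -shor → pongsugfesoshor.
Apply vowel harmony: pongsugfesoshor → pengsugfesesher.
Vowel deletion: no change.

pengsugfesesher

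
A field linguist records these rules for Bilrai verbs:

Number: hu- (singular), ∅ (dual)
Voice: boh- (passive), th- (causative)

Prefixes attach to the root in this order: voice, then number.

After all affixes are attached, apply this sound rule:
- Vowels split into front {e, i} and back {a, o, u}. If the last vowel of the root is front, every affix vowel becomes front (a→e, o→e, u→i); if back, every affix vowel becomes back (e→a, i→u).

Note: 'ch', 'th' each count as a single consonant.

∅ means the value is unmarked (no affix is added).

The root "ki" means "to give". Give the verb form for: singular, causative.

hithki

Attach voice causative th- → thki.
Attach number singular hu- → huthki.
Apply vowel harmony: huthki → hithki.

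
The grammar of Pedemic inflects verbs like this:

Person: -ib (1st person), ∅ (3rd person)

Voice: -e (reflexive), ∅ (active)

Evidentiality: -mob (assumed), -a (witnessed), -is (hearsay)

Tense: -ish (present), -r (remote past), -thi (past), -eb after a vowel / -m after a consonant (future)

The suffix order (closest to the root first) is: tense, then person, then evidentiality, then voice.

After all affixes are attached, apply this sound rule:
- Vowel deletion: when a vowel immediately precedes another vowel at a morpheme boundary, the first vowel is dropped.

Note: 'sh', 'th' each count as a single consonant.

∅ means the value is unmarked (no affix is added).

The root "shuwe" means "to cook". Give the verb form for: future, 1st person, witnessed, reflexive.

Attach tense future -eb (after vowel 'e') → shuweeb.
Attach person 1st person -ib → shuweebib.
Attach evidentiality witnessed -a → shuweebiba.
Attach voice reflexive -e → shuweebibae.
Apply vowel deletion: shuweebibae → shuwebibe.

shuwebibe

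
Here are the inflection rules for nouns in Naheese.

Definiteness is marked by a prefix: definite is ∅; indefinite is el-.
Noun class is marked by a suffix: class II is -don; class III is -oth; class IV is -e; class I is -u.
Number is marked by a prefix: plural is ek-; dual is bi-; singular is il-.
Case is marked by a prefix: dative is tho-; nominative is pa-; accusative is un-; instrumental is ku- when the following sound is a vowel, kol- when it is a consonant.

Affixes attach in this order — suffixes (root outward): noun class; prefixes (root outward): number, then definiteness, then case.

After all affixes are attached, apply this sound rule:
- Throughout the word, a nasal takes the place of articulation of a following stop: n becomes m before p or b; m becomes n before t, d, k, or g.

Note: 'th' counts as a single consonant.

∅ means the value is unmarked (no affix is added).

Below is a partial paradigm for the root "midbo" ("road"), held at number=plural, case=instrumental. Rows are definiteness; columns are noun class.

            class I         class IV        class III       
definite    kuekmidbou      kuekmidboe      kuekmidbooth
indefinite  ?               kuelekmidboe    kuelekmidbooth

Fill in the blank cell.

kuelekmidbou

Attach noun class class I -u → midbou.
Attach number plural ek- → ekmidbou.
Attach definiteness indefinite el- → elekmidbou.
Attach case instrumental ku- (before vowel 'e') → kuelekmidbou.
Nasal assimilation: no change.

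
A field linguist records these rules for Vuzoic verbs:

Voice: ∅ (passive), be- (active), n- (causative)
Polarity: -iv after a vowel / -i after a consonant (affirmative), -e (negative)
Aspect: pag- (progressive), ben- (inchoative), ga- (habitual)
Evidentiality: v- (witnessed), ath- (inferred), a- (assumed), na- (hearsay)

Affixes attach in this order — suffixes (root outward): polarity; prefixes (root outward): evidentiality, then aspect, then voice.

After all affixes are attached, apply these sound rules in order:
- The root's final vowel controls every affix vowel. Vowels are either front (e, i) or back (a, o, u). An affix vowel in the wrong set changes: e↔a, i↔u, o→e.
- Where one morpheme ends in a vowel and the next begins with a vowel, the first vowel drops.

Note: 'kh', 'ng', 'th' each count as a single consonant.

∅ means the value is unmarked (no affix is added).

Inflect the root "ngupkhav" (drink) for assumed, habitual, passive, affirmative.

Attach evidentiality assumed a- → angupkhav.
Attach polarity affirmative -i (after consonant 'v') → angupkhavi.
Attach aspect habitual ga- → gaangupkhavi.
voice = passive: zero marking, form stays gaangupkhavi.
Apply vowel harmony: gaangupkhavi → gaangupkhavu.
Apply vowel deletion: gaangupkhavu → gangupkhavu.

gangupkhavu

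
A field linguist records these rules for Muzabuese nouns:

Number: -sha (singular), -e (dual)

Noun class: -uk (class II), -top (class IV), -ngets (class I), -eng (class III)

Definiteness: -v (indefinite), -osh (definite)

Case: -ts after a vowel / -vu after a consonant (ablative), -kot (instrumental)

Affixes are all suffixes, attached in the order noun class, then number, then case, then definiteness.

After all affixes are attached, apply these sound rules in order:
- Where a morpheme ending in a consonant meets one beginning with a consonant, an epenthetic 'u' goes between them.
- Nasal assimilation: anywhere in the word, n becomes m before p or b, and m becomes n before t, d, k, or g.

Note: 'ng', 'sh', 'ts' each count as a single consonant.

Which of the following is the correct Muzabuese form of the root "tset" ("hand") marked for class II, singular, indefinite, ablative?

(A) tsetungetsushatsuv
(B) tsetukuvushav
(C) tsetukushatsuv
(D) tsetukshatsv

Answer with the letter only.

Attach noun class class II -uk → tsetuk.
Attach number singular -sha → tsetuksha.
Attach case ablative -ts (after vowel 'a') → tsetukshats.
Attach definiteness indefinite -v → tsetukshatsv.
Apply epenthesis: tsetukshatsv → tsetukushatsuv.
Nasal assimilation: no change.
So the correct form is tsetukushatsuv, option (C).
(B) tsetukuvushav is wrong: it has the affixes in the wrong order.
(A) tsetungetsushatsuv is wrong: it uses class I instead of class II for noun class.
(D) tsetukshatsv is wrong: it fails to apply the sound rule(s).

C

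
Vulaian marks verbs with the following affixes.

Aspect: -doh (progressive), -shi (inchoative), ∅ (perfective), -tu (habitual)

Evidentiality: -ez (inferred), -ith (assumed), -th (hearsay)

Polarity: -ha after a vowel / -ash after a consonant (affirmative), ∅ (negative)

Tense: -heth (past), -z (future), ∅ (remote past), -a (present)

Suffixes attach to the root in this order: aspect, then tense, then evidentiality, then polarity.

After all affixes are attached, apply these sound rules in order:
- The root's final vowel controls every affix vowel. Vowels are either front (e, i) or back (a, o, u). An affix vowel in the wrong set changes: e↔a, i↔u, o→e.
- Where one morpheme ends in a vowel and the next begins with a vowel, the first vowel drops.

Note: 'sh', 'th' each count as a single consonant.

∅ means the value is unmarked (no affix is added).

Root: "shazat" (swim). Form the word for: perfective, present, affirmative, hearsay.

shazatathash

aspect = perfective: zero marking, form stays shazat.
Attach tense present -a → shazata.
Attach evidentiality hearsay -th → shazatath.
Attach polarity affirmative -ash (after consonant 'th') → shazatathash.
Vowel harmony: no change.
Vowel deletion: no change.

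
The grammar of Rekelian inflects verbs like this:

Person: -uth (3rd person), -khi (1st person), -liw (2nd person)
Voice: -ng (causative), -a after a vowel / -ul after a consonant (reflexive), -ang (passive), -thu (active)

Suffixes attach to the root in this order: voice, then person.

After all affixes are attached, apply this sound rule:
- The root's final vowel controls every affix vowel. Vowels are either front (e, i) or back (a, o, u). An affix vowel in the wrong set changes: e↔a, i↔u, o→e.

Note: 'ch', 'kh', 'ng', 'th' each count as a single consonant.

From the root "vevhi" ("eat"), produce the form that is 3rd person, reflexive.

vevhieith

Attach voice reflexive -a (after vowel 'i') → vevhia.
Attach person 3rd person -uth → vevhiauth.
Apply vowel harmony: vevhiauth → vevhieith.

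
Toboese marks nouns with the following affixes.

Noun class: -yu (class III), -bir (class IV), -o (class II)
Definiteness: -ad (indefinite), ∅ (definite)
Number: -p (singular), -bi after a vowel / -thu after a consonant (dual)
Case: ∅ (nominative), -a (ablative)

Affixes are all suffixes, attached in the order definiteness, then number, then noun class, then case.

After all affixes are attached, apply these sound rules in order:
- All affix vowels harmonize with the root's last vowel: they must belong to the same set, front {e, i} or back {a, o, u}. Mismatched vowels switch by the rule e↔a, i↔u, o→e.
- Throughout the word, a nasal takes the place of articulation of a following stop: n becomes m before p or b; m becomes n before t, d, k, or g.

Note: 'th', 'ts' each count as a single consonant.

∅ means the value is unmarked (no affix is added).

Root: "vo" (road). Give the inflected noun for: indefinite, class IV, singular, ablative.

voadpbura

Attach definiteness indefinite -ad → voad.
Attach number singular -p → voadp.
Attach noun class class IV -bir → voadpbir.
Attach case ablative -a → voadpbira.
Apply vowel harmony: voadpbira → voadpbura.
Nasal assimilation: no change.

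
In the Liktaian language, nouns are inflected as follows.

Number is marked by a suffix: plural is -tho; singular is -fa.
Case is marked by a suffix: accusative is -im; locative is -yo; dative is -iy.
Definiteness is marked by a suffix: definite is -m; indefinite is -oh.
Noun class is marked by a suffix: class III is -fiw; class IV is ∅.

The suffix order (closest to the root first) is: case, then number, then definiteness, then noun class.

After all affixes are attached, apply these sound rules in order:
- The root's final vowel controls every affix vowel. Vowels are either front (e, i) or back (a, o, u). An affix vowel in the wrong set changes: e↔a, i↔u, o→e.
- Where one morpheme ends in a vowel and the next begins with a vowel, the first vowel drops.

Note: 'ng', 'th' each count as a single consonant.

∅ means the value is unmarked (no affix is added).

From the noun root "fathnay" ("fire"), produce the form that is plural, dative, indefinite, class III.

fathnayuythohfuw

Attach case dative -iy → fathnayiy.
Attach number plural -tho → fathnayiytho.
Attach definiteness indefinite -oh → fathnayiythooh.
Attach noun class class III -fiw → fathnayiythoohfiw.
Apply vowel harmony: fathnayiythoohfiw → fathnayuythoohfuw.
Apply vowel deletion: fathnayuythoohfuw → fathnayuythohfuw.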